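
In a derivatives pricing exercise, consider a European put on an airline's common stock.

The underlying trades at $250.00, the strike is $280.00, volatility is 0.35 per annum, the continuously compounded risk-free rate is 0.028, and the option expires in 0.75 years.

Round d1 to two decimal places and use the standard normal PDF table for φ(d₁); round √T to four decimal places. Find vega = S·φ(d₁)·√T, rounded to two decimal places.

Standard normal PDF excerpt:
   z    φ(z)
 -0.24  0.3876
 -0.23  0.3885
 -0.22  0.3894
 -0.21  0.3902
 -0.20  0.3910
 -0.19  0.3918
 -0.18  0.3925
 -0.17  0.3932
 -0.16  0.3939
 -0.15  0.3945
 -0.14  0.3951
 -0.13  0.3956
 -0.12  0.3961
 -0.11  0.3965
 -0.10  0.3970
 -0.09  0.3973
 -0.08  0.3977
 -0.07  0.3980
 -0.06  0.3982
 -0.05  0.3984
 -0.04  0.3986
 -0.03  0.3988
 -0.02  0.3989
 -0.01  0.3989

σ√T = 0.35·√0.75 = 0.3031
ln(S/K) + (r + σ²/2)T = ln(250/280) + (0.028 + 0.35²/2)·0.75 = -0.1133 + 0.0669 = -0.0464
d₁ = -0.0464 / 0.3031 = -0.1531 which rounds to -0.15
√T = √0.75 = 0.8660
φ(d₁) = φ(-0.15) = 0.3945
vega = S·φ(d₁)·√T = 250·0.3945·0.8660 = 85.4093

85.41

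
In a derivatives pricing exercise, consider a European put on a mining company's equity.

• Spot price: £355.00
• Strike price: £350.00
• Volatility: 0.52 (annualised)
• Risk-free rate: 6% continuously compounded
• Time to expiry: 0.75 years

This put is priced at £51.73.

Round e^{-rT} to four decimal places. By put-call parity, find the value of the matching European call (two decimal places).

exp(−rT) = exp(−0.06·0.75) = 0.9560
Put-call parity: C − P = S − K·e^(−rT) = 355 − 350·0.9560 = 355 − 334.6000 = 20.4000
C = P + (C − P) = 51.73 + (20.4000) = 72.1300

£72.13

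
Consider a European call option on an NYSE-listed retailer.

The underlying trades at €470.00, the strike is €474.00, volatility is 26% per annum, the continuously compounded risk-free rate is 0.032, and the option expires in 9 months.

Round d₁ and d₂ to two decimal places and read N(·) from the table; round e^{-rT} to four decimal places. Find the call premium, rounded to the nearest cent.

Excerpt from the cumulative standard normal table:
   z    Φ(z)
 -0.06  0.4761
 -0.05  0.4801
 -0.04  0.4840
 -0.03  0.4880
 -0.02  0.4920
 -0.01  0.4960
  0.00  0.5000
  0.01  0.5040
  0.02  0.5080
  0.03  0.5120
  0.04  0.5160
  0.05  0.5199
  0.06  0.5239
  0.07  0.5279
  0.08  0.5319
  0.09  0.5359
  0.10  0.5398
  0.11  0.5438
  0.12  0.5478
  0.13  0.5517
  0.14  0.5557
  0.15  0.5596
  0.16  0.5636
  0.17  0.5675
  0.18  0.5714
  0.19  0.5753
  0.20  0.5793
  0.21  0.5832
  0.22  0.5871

€44.58

T = 0.75;  σ√T = 0.2252
d₁ = [ln(470/474) + (0.032 + ½·0.26²)·0.75] / (σ√T) = (-0.0085 + 0.0493) / 0.2252 = 0.1815 ≈ 0.18
d₂ = 0.1815 − 0.2252 = -0.0436 ≈ -0.04
e^(−rT) = e^(−0.032·0.75) = 0.9763
N(d₁) = N(0.18) = 0.5714;  N(d₂) = N(-0.04) = 0.4840
C = 470·0.5714 − 474·0.9763·0.4840 = 268.5580 − 223.9788 = 44.5792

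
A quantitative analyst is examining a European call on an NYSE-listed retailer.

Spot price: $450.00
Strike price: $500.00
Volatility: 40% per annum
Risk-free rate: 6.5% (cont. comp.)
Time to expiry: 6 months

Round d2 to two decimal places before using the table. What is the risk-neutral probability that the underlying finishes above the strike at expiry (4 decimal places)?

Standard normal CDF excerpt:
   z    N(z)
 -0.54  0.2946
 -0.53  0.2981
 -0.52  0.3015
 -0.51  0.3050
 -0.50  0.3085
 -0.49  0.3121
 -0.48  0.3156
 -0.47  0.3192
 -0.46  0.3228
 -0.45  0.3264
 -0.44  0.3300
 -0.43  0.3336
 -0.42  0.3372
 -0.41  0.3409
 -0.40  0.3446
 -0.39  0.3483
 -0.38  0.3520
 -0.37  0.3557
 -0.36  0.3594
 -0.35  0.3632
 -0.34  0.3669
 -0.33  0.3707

0.3446

T = 0.5;  σ√T = 0.2828
d₁ = [ln(450/500) + (0.065 + 0.4²/2)·0.5] / 0.2828 = [-0.1054 + 0.0725] / 0.2828 = -0.1162 ≈ -0.12
d₂ = d₁ − σ√T = -0.1162 − 0.2828 = -0.3990 ≈ -0.40
Pr(exercise) under Q = N(d₂) = 0.3446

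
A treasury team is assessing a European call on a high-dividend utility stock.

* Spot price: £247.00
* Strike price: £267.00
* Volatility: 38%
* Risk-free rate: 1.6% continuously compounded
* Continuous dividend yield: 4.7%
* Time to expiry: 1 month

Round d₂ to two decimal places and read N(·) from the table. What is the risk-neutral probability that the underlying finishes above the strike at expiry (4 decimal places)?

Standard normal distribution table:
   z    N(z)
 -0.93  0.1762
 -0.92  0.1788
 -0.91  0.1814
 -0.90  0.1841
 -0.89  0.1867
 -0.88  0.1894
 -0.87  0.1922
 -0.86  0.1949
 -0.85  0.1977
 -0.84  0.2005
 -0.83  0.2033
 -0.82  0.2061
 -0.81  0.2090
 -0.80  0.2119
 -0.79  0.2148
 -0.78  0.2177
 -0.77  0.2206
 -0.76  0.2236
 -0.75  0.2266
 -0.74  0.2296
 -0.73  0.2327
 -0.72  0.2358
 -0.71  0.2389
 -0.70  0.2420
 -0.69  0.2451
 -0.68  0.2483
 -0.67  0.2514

T = 0.08333;  σ√T = 0.1097
ln(S/K) + (r − q + σ²/2)T = ln(247/267) + (0.016 − 0.047 + 0.38²/2)·0.08333 = -0.0779 + 0.0034 = -0.0744
d₁ = -0.0744 / 0.1097 = -0.6785 which rounds to -0.68
d₂ = d₁ − σ√T = -0.6785 − 0.1097 = -0.7882 which rounds to -0.79
Risk-neutral Pr[S_T > K] = N(d₂) = N(-0.79) = 0.2148

0.2148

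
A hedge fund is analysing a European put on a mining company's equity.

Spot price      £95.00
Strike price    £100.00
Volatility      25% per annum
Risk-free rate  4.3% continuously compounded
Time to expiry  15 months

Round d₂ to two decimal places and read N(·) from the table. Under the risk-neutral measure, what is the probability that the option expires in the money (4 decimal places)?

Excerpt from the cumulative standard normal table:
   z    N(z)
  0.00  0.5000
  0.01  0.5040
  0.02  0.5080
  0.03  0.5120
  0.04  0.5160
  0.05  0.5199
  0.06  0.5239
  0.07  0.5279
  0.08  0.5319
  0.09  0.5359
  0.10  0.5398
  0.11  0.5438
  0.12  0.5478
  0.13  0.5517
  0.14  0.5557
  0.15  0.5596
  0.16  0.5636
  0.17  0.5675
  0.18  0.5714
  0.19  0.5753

T = 1.25;  σ√T = 0.2795
d₁ = [ln(95/100) + (0.043 + ½·0.25²)·1.25] / (σ√T) = (-0.0513 + 0.0928) / 0.2795 = 0.1485 → 0.15
d₂ = 0.1485 − 0.2795 = -0.1310 → -0.13
Risk-neutral Pr[S_T < K] = N(−d₂) = N(0.13) = 0.5517

0.5517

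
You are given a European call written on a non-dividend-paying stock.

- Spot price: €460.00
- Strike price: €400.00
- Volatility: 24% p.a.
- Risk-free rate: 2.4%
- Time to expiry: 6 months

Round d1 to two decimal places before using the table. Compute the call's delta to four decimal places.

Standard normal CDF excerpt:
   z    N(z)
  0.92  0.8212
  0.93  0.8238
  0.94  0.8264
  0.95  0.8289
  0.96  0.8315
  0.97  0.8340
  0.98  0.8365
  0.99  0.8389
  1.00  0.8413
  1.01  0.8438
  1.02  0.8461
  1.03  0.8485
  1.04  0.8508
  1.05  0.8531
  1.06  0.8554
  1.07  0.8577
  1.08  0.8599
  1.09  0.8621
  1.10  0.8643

σ√T = 0.24·√0.5 = 0.1697
d₁ = [ln(460/400) + (0.024 + 0.24²/2)·0.5] / 0.1697 = [0.1398 + 0.0264] / 0.1697 = 0.9791 ≈ 0.98
N(d₁) = N(0.98) = 0.8365
Δ_call = N(d₁) = 0.8365

0.8365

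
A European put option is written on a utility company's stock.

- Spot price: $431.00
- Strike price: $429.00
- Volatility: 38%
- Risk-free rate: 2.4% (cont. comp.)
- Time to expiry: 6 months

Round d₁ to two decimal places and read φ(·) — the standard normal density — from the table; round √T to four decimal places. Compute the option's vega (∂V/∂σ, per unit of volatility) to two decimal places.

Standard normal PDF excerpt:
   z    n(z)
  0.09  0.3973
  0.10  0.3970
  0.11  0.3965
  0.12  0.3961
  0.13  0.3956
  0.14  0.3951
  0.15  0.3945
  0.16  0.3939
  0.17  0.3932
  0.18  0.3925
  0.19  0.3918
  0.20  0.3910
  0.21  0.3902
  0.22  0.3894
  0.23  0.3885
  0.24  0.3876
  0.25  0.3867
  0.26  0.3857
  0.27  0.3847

119.16

T = 0.5;  σ√T = 0.2687
d₁ = [ln(431/429) + (0.024 + 0.38²/2)·0.5] / 0.2687 = [0.0047 + 0.0481] / 0.2687 = 0.1963 ≈ 0.20
√T = √0.5 = 0.7071
φ(d₁) = φ(0.20) = 0.3910
vega = S·φ(d₁)·√T = 431·0.3910·0.7071 = 119.1612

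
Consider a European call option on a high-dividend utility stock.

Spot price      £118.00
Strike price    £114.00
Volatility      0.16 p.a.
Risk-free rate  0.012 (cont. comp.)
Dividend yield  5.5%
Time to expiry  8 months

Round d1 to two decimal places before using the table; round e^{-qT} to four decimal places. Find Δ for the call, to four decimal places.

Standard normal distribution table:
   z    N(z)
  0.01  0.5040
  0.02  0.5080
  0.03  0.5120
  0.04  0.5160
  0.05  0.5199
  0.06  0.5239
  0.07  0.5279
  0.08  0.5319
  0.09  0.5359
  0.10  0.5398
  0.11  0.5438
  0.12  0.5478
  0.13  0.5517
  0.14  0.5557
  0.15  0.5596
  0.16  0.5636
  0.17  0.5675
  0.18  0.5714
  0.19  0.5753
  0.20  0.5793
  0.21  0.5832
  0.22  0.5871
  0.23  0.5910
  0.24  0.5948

σ√T = 0.16 × 0.8165 = 0.1306
d₁ = [ln(118/114) + (0.012 − 0.055 + 0.16²/2)·0.6667] / 0.1306 = [0.0345 − 0.0201] / 0.1306 = 0.1099 ≈ 0.11
N(d₁) = N(0.11) = 0.5438
Δ_call = e^(−qT)·N(d₁) = 0.9640·0.5438 = 0.5242

0.5242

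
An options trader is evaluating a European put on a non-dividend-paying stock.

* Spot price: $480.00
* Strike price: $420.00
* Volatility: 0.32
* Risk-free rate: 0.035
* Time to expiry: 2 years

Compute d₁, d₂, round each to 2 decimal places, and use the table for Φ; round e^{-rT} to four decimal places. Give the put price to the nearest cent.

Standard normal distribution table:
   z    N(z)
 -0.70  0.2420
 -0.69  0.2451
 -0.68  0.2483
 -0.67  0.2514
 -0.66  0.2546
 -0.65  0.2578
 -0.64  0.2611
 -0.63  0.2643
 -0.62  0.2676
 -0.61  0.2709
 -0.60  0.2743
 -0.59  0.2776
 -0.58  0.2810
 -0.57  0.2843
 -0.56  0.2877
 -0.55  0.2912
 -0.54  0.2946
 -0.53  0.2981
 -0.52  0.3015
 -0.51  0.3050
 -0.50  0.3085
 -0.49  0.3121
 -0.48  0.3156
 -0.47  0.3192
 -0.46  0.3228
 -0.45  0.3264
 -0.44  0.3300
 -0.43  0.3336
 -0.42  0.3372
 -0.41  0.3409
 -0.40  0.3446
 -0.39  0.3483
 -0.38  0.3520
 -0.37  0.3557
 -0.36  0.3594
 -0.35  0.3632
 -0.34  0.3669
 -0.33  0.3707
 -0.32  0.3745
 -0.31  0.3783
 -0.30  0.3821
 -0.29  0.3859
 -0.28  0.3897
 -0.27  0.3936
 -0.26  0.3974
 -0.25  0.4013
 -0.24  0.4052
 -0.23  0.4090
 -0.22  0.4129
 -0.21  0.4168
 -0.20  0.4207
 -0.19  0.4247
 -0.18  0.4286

σ√T = 0.32 × 1.4142 = 0.4525
d₁ = [ln(480/420) + (0.035 + 0.32²/2)·2] / 0.4525 = [0.1335 + 0.1724] / 0.4525 = 0.6760 ⇒ 0.68
d₂ = d₁ − σ√T = 0.6760 − 0.4525 = 0.2235 ⇒ 0.22
exp(−rT) = exp(−0.035·2) = 0.9324
N(−d₂) = N(-0.22) = 0.4129;  N(−d₁) = N(-0.68) = 0.2483
P = 420·0.9324·0.4129 − 480·0.2483 = 161.6949 − 119.1840 = 42.5109

$42.51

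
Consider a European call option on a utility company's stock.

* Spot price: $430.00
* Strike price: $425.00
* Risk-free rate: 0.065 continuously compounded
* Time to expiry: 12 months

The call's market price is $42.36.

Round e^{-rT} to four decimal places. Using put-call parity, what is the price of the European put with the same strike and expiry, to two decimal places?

e^(−rT) = e^(−0.065·1) = 0.9371
Put-call parity: C − P = S − K·e^(−rT) = 430 − 425·0.9371 = 430 − 398.2675 = 31.7325
P = C − (C − P) = 42.36 − (31.7325) = 10.6275

$10.63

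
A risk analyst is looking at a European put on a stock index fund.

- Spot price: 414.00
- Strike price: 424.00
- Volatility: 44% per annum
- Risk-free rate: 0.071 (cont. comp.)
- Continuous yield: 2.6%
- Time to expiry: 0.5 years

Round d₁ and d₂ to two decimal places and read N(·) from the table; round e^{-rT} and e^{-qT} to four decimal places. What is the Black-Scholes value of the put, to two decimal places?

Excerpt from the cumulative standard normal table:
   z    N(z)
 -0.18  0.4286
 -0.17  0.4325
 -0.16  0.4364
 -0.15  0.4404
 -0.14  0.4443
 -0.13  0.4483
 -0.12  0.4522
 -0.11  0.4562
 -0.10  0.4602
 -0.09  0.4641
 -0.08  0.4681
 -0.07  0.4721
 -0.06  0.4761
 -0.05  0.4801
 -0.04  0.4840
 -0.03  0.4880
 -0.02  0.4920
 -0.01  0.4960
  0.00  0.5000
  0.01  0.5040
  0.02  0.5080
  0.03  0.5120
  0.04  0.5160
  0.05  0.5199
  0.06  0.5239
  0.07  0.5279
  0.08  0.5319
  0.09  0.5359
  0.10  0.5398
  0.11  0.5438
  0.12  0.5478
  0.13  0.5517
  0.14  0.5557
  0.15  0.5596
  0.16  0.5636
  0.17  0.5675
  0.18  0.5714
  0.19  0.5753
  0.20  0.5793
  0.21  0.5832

50.65

σ√T = 0.44 × 0.7071 = 0.3111
d₁ = [ln(414/424) + (0.071 − 0.026 + ½·0.44²)·0.5] / (σ√T) = (-0.0239 + 0.0709) / 0.3111 = 0.1512 ≈ 0.15
d₂ = 0.1512 − 0.3111 = -0.1600 ≈ -0.16
exp(−qT) = exp(−0.026·0.5) = 0.9871;  exp(−rT) = exp(−0.071·0.5) = 0.9651
N(−d₂) = N(0.16) = 0.5636;  N(−d₁) = N(-0.15) = 0.4404
P = 424·0.9651·0.5636 − 414·0.9871·0.4404 = 230.6265 − 179.9736 = 50.6529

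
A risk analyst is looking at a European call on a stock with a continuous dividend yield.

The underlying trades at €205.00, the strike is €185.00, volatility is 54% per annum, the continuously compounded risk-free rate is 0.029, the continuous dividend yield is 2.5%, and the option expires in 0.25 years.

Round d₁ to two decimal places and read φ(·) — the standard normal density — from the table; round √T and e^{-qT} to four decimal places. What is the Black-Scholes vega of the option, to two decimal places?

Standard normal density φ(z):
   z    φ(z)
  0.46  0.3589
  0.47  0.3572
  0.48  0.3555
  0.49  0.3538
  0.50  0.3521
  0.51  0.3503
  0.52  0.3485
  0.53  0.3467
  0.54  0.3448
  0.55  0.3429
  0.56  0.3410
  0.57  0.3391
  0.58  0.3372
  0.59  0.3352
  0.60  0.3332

35.50

σ√T = 0.54·√0.25 = 0.2700
ln(S/K) + (r − q + σ²/2)T = ln(205/185) + (0.029 − 0.025 + 0.54²/2)·0.25 = 0.1027 + 0.0375 = 0.1401
d₁ = 0.1401 / 0.2700 = 0.5189 → 0.52
√T = √0.25 = 0.5000
φ(d₁) = φ(0.52) = 0.3485
e^(−qT) = e^(−0.025·0.25) = 0.9938
vega = S·e^(−qT)·φ(d₁)·√T = 205·0.9938·0.3485·0.5000 = 35.4998
(Vega is the same for a European call and put with the same parameters.)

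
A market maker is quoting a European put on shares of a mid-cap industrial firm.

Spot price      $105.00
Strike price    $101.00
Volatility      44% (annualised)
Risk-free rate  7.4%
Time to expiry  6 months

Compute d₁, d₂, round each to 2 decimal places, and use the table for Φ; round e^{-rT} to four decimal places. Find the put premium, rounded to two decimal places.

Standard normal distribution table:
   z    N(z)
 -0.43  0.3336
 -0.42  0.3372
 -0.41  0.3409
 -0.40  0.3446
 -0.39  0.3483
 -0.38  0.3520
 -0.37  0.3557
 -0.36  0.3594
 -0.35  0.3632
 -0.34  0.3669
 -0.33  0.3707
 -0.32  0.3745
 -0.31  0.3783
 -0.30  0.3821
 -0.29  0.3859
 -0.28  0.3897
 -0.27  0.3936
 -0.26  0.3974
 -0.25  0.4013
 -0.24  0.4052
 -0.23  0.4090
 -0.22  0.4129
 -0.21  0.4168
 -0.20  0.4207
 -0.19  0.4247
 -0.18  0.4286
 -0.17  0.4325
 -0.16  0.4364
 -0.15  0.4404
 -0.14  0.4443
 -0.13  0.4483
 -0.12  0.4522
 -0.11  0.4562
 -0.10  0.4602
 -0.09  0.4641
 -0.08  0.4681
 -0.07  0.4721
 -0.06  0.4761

σ√T = 0.44 × 0.7071 = 0.3111
d₁ = [ln(105/101) + (0.074 + 0.44²/2)·0.5] / 0.3111 = [0.0388 + 0.0854] / 0.3111 = 0.3993 → 0.40
d₂ = d₁ − σ√T = 0.3993 − 0.3111 = 0.0882 → 0.09
exp(−rT) = exp(−0.074·0.5) = 0.9637
N(−d₂) = N(-0.09) = 0.4641;  N(−d₁) = N(-0.40) = 0.3446
P = 101·0.9637·0.4641 − 105·0.3446 = 45.1726 − 36.1830 = 8.9896

$8.99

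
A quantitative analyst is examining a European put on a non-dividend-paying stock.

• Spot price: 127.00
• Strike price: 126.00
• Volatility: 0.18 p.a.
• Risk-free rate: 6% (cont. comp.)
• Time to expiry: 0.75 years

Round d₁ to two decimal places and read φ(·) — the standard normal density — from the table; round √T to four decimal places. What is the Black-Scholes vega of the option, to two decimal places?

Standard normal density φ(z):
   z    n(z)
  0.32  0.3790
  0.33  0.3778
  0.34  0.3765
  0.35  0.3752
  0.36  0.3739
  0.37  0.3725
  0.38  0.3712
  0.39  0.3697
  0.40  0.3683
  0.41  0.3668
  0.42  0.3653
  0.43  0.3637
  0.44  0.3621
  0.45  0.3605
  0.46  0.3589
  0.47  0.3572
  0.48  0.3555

40.18

σ√T = 0.18 × 0.8660 = 0.1559
ln(S/K) + (r + σ²/2)T = ln(127/126) + (0.06 + 0.18²/2)·0.75 = 0.0079 + 0.0571 = 0.0651
d₁ = 0.0651 / 0.1559 = 0.4173 ≈ 0.42
√T = √0.75 = 0.8660
φ(d₁) = φ(0.42) = 0.3653
vega = S·φ(d₁)·√T = 127·0.3653·0.8660 = 40.1764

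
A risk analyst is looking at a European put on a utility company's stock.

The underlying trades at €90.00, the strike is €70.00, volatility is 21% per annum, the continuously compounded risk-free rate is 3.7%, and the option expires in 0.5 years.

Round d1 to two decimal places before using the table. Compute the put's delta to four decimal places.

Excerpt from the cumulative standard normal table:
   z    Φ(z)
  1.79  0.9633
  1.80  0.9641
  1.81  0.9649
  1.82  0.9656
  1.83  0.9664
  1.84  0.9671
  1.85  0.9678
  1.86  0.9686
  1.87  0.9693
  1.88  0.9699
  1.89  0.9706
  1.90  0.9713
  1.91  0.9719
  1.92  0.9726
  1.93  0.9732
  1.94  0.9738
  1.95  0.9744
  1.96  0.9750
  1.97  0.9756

-0.0294

σ√T = 0.21·√0.5 = 0.1485
d₁ = [ln(90/70) + (0.037 + 0.21²/2)·0.5] / 0.1485 = [0.2513 + 0.0295] / 0.1485 = 1.8913 → 1.89
N(d₁) = N(1.89) = 0.9706
Δ_put = N(d₁) − 1 = 0.9706 − 1 = -0.0294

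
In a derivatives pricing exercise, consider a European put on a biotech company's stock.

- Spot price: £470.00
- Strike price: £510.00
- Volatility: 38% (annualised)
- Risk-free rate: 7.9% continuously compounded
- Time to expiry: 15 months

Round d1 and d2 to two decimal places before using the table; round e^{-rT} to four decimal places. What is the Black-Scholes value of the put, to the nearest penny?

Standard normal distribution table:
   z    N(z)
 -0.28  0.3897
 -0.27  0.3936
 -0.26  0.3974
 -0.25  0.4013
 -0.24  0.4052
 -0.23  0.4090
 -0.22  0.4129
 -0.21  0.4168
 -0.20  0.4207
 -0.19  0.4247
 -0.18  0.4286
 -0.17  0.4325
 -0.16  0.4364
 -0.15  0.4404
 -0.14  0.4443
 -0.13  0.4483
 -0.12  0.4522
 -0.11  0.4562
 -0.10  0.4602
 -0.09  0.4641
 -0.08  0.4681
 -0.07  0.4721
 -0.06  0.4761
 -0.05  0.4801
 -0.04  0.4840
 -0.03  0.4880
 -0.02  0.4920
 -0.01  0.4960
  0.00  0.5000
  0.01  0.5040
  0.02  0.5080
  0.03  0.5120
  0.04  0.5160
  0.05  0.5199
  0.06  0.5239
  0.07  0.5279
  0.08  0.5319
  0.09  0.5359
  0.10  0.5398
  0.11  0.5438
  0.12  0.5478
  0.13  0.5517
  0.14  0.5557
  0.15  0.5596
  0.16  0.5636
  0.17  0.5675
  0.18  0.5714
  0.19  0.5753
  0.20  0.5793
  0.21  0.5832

£73.61

σ√T = 0.38 × 1.1180 = 0.4249
d₁ = [ln(470/510) + (0.079 + 0.38²/2)·1.25] / 0.4249 = [-0.0817 + 0.1890] / 0.4249 = 0.2526 ⇒ 0.25
d₂ = d₁ − σ√T = 0.2526 − 0.4249 = -0.1722 ⇒ -0.17
exp(−rT) = exp(−0.079·1.25) = 0.9060
N(−d₂) = N(0.17) = 0.5675;  N(−d₁) = N(-0.25) = 0.4013
P = 510·0.9060·0.5675 − 470·0.4013 = 262.2190 − 188.6110 = 73.6080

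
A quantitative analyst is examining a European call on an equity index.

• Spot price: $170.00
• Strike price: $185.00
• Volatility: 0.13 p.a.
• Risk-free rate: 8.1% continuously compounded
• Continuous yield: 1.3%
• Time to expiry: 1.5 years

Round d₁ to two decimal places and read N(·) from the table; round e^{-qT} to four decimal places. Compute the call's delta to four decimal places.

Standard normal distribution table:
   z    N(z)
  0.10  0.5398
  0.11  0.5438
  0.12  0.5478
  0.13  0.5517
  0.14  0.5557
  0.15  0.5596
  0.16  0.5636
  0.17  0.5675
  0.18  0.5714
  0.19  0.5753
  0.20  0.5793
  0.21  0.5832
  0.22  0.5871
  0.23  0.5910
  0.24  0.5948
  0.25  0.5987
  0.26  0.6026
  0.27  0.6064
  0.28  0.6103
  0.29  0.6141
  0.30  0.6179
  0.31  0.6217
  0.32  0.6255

T = 1.5;  σ√T = 0.1592
d₁ = [ln(170/185) + (0.081 − 0.013 + 0.13²/2)·1.5] / 0.1592 = [-0.0846 + 0.1147] / 0.1592 = 0.1892 → 0.19
N(d₁) = N(0.19) = 0.5753
Δ_call = exp(−qT)·N(d₁) = 0.9807·0.5753 = 0.5642

0.5642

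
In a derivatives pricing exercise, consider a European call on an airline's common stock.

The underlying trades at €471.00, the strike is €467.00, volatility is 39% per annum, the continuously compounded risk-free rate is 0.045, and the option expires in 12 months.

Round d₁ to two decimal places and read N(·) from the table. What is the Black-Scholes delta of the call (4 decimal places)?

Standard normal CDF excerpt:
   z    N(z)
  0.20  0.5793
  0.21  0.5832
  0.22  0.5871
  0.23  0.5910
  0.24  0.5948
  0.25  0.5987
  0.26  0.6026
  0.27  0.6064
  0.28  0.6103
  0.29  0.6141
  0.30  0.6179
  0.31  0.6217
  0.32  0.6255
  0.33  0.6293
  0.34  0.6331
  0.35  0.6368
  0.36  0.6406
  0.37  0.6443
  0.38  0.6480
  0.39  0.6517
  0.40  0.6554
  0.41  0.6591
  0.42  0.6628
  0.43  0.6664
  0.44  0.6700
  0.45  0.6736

T = 1;  σ√T = 0.3900
d₁ = [ln(471/467) + (0.045 + 0.39²/2)·1] / 0.3900 = [0.0085 + 0.1211] / 0.3900 = 0.3323 ≈ 0.33
N(d₁) = N(0.33) = 0.6293
Δ_call = N(d₁) = 0.6293

0.6293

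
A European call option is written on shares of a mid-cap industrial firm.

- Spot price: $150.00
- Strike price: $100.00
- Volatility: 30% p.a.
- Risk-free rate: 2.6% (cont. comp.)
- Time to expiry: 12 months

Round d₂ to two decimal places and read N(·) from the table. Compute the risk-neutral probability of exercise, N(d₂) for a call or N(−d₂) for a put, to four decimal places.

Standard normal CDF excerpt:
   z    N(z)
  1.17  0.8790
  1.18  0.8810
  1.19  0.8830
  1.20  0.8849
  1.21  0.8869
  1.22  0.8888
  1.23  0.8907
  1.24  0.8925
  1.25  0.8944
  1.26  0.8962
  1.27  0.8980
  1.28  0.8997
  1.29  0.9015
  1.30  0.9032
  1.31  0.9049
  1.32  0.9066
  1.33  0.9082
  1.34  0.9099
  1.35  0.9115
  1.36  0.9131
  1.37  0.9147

T = 1;  σ√T = 0.3000
d₁ = [ln(150/100) + (0.026 + 0.3²/2)·1] / 0.3000 = [0.4055 + 0.0710] / 0.3000 = 1.5882 which rounds to 1.59
d₂ = d₁ − σ√T = 1.5882 − 0.3000 = 1.2882 which rounds to 1.29
Risk-neutral Pr[S_T > K] = N(d₂) = N(1.29) = 0.9015

0.9015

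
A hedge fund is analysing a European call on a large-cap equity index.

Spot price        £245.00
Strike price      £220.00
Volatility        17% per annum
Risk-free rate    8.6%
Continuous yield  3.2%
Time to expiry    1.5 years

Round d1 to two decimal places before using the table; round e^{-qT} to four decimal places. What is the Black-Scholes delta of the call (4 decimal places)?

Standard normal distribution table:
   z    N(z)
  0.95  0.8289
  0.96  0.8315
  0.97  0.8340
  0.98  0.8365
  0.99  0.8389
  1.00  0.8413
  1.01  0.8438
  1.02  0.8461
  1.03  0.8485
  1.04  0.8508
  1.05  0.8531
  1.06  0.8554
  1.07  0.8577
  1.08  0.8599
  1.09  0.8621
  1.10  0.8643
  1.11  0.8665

σ√T = 0.17 × 1.2247 = 0.2082
ln(S/K) + (r − q + σ²/2)T = ln(245/220) + (0.086 − 0.032 + 0.17²/2)·1.5 = 0.1076 + 0.1027 = 0.2103
d₁ = 0.2103 / 0.2082 = 1.0101 ≈ 1.01
N(d₁) = N(1.01) = 0.8438
Δ_call = exp(−qT)·N(d₁) = 0.9531·0.8438 = 0.8042

0.8042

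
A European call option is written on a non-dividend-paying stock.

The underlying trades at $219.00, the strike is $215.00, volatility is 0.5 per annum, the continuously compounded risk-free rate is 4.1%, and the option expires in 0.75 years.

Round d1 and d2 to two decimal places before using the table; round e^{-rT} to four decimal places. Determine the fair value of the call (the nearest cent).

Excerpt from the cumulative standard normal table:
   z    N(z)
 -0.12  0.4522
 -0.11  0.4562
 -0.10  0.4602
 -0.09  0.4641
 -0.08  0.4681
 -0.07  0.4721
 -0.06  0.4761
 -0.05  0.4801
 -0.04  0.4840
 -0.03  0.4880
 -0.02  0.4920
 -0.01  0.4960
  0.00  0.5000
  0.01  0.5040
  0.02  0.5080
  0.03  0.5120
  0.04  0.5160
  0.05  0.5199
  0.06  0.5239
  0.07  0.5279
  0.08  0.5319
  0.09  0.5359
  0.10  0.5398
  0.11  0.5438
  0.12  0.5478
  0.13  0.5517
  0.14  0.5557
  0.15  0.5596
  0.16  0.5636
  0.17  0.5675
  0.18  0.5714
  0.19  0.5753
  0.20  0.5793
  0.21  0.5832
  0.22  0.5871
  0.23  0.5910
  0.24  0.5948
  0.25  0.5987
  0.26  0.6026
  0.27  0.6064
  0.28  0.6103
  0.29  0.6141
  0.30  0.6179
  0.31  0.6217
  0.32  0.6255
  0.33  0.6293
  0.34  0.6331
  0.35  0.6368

$41.87

σ√T = 0.5 × 0.8660 = 0.4330
ln(S/K) + (r + σ²/2)T = ln(219/215) + (0.041 + 0.5²/2)·0.75 = 0.0184 + 0.1245 = 0.1429
d₁ = 0.1429 / 0.4330 = 0.3301 ⇒ 0.33
d₂ = d₁ − σ√T = 0.3301 − 0.4330 = -0.1029 ⇒ -0.10
exp(−rT) = exp(−0.041·0.75) = 0.9697
C = 219·N(0.33) − 215·0.9697·N(-0.10) = 219·0.6293 − 215·0.9697·0.4602 = 137.8167 − 95.9450 = 41.8717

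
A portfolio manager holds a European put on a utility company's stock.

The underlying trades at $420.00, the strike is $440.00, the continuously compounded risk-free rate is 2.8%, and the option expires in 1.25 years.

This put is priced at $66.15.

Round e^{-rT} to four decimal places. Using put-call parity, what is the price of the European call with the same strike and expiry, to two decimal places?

exp(−rT) = exp(−0.028·1.25) = 0.9656
Put-call parity: C − P = S − K·e^(−rT) = 420 − 440·0.9656 = 420 − 424.8640 = -4.8640
C = P + (C − P) = 66.15 + (-4.8640) = 61.2860

$61.29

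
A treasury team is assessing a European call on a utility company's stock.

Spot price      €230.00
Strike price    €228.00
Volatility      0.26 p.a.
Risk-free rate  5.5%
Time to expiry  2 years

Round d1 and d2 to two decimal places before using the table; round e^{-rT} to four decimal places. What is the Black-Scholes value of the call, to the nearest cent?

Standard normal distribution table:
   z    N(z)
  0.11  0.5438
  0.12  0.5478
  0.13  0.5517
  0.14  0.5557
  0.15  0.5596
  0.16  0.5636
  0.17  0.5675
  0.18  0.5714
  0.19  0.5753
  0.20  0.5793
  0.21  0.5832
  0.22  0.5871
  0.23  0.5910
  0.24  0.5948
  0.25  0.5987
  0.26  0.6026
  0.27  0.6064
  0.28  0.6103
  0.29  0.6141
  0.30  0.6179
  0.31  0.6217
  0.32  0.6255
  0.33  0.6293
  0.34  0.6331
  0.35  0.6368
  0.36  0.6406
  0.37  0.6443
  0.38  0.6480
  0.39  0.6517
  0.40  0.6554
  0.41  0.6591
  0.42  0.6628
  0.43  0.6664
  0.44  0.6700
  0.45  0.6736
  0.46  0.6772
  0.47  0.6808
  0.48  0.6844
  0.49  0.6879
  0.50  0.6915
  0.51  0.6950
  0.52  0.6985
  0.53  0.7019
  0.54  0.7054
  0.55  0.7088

σ√T = 0.26 × 1.4142 = 0.3677
d₁ = [ln(230/228) + (0.055 + ½·0.26²)·2] / (σ√T) = (0.0087 + 0.1776) / 0.3677 = 0.5068 ≈ 0.51
d₂ = 0.5068 − 0.3677 = 0.1391 ≈ 0.14
exp(−rT) = exp(−0.055·2) = 0.8958
N(d₁) = N(0.51) = 0.6950;  N(d₂) = N(0.14) = 0.5557
C = 230·0.6950 − 228·0.8958·0.5557 = 159.8500 − 113.4975 = 46.3525

€46.35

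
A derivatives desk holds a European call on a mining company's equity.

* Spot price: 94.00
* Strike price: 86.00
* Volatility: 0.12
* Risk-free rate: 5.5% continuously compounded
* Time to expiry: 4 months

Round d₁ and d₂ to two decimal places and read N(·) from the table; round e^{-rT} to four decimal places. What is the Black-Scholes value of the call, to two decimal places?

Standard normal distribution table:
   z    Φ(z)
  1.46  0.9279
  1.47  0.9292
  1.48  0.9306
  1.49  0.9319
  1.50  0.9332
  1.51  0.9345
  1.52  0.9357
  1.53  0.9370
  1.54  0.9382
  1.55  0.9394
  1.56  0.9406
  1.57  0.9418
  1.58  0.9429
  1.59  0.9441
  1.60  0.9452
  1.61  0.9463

σ√T = 0.12 × 0.5774 = 0.0693
d₁ = [ln(94/86) + (0.055 + 0.12²/2)·0.3333] / 0.0693 = [0.0889 + 0.0207] / 0.0693 = 1.5831 ≈ 1.58
d₂ = d₁ − σ√T = 1.5831 − 0.0693 = 1.5138 ≈ 1.51
e^(−rT) = e^(−0.055·0.3333) = 0.9818
N(d₁) = N(1.58) = 0.9429;  N(d₂) = N(1.51) = 0.9345
C = 94·0.9429 − 86·0.9818·0.9345 = 88.6326 − 78.9043 = 9.7283

9.73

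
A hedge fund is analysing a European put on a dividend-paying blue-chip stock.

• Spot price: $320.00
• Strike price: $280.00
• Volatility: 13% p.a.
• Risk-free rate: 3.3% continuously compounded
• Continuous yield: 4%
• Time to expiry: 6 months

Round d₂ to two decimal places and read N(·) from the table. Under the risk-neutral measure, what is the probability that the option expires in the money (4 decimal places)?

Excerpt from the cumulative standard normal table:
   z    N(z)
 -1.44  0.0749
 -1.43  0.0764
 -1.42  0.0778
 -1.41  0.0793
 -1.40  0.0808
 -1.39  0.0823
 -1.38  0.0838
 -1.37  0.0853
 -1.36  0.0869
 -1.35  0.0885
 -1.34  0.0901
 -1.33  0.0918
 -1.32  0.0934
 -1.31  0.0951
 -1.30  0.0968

T = 0.5;  σ√T = 0.0919
d₁ = [ln(320/280) + (0.033 − 0.04 + ½·0.13²)·0.5] / (σ√T) = (0.1335 + 0.0007) / 0.0919 = 1.4605 which rounds to 1.46
d₂ = 1.4605 − 0.0919 = 1.3686 which rounds to 1.37
Pr(exercise) under Q = N(−d₂) = N(-1.37) = 0.0853

0.0853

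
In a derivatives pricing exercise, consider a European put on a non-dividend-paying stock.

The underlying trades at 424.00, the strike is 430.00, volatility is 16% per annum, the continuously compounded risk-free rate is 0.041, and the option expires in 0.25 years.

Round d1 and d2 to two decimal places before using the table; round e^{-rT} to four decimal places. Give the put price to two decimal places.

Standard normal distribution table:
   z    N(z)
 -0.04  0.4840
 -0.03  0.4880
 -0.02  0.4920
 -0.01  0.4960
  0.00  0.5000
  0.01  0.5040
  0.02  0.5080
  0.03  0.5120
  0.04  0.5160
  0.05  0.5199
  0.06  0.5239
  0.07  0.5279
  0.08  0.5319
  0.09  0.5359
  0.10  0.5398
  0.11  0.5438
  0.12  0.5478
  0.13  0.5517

T = 0.25;  σ√T = 0.0800
d₁ = [ln(424/430) + (0.041 + 0.16²/2)·0.25] / 0.0800 = [-0.0141 + 0.0135] / 0.0800 = -0.0075 ⇒ -0.01
d₂ = d₁ − σ√T = -0.0075 − 0.0800 = -0.0875 ⇒ -0.09
exp(−rT) = exp(−0.041·0.25) = 0.9898
N(−d₂) = N(0.09) = 0.5359;  N(−d₁) = N(0.01) = 0.5040
P = 430·0.9898·0.5359 − 424·0.5040 = 228.0865 − 213.6960 = 14.3905

14.39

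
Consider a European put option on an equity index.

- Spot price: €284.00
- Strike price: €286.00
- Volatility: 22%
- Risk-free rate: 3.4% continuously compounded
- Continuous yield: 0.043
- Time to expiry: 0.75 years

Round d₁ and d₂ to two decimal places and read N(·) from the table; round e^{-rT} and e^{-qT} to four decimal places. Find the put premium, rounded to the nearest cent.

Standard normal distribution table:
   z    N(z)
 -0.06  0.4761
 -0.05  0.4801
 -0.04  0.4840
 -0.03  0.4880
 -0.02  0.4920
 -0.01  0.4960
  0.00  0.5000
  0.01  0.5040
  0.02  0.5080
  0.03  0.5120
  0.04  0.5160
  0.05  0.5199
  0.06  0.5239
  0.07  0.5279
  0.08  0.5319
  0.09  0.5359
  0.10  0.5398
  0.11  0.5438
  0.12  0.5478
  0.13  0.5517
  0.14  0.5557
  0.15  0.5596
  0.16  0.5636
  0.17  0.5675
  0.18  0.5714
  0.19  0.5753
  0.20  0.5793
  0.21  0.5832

€22.92

σ√T = 0.22·√0.75 = 0.1905
d₁ = [ln(284/286) + (0.034 − 0.043 + 0.22²/2)·0.75] / 0.1905 = [-0.0070 + 0.0114] / 0.1905 = 0.0230 → 0.02
d₂ = d₁ − σ√T = 0.0230 − 0.1905 = -0.1675 → -0.17
exp(−qT) = exp(−0.043·0.75) = 0.9683;  exp(−rT) = exp(−0.034·0.75) = 0.9748
P = 286·0.9748·N(0.17) − 284·0.9683·N(-0.02) = 286·0.9748·0.5675 − 284·0.9683·0.4920 = 158.2149 − 135.2986 = 22.9163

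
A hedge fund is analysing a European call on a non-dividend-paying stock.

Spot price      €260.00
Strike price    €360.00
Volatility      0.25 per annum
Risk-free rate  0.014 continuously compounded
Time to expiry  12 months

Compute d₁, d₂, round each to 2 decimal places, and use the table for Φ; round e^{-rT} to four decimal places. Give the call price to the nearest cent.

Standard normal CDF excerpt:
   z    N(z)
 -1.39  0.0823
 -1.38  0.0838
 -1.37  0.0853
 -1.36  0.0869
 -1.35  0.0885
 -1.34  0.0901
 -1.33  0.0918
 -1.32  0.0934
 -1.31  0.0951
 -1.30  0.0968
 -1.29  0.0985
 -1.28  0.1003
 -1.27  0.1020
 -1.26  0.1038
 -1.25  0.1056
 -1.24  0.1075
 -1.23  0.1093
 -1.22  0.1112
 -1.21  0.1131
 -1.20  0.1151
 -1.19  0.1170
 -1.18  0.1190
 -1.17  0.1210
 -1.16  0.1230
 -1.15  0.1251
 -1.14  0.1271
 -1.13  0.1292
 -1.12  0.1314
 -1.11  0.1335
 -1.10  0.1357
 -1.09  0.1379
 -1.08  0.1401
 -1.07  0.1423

T = 1;  σ√T = 0.2500
d₁ = [ln(260/360) + (0.014 + 0.25²/2)·1] / 0.2500 = [-0.3254 + 0.0452] / 0.2500 = -1.1207 which rounds to -1.12
d₂ = d₁ − σ√T = -1.1207 − 0.2500 = -1.3707 which rounds to -1.37
e^(−rT) = e^(−0.014·1) = 0.9861
N(d₁) = N(-1.12) = 0.1314;  N(d₂) = N(-1.37) = 0.0853
C = 260·0.1314 − 360·0.9861·0.0853 = 34.1640 − 30.2812 = 3.8828

€3.88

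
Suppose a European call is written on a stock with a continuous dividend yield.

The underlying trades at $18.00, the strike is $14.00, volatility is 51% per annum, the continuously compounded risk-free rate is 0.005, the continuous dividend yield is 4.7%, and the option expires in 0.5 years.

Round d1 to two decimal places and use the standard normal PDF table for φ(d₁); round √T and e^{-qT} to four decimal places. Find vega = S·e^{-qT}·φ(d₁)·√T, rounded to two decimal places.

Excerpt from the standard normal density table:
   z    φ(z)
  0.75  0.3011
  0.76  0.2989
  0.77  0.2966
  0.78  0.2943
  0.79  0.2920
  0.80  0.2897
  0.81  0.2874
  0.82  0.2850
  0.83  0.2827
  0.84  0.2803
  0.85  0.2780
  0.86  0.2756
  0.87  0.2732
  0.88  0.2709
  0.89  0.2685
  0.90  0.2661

σ√T = 0.51·√0.5 = 0.3606
d₁ = [ln(18/14) + (0.005 − 0.047 + 0.51²/2)·0.5] / 0.3606 = [0.2513 + 0.0440] / 0.3606 = 0.8190 ⇒ 0.82
√T = √0.5 = 0.7071
φ(d₁) = φ(0.82) = 0.2850
e^(−qT) = e^(−0.047·0.5) = 0.9768
vega = S·e^(−qT)·φ(d₁)·√T = 18·0.9768·0.2850·0.7071 = 3.5433

3.54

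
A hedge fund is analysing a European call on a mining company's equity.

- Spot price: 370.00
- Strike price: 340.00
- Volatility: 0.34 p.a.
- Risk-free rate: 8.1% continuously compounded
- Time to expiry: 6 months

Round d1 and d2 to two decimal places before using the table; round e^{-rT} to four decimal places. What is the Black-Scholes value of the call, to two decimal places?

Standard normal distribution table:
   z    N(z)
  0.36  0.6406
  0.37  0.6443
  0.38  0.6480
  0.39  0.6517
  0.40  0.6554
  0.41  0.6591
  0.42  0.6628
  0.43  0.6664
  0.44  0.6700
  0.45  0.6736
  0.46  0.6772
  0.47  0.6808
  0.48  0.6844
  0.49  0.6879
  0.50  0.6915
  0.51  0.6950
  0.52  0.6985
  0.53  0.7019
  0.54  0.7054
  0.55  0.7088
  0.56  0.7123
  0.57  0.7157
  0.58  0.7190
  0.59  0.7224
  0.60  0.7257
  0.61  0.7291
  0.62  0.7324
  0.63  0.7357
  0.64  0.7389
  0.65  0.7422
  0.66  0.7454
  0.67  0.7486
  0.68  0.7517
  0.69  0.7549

T = 0.5;  σ√T = 0.2404
d₁ = [ln(370/340) + (0.081 + ½·0.34²)·0.5] / (σ√T) = (0.0846 + 0.0694) / 0.2404 = 0.6404 which rounds to 0.64
d₂ = 0.6404 − 0.2404 = 0.4000 which rounds to 0.40
exp(−rT) = exp(−0.081·0.5) = 0.9603
C = 370·N(0.64) − 340·0.9603·N(0.40) = 370·0.7389 − 340·0.9603·0.6554 = 273.3930 − 213.9894 = 59.4036

59.40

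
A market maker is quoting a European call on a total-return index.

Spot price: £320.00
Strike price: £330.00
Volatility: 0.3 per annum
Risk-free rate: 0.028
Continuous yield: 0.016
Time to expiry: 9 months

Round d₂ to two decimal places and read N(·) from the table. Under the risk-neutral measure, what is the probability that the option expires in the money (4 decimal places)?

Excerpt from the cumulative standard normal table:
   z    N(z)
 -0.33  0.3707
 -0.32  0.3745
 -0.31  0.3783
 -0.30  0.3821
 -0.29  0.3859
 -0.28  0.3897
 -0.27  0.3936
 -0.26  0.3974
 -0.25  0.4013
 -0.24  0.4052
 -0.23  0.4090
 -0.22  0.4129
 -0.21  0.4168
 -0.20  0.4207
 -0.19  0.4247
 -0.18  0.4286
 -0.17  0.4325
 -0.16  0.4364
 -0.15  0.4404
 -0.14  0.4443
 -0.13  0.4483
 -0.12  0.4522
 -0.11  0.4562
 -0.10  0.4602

0.4168

σ√T = 0.3·√0.75 = 0.2598
ln(S/K) + (r − q + σ²/2)T = ln(320/330) + (0.028 − 0.016 + 0.3²/2)·0.75 = -0.0308 + 0.0427 = 0.0120
d₁ = 0.0120 / 0.2598 = 0.0461 which rounds to 0.05
d₂ = d₁ − σ√T = 0.0461 − 0.2598 = -0.2137 which rounds to -0.21
Risk-neutral Pr[S_T > K] = N(d₂) = N(-0.21) = 0.4168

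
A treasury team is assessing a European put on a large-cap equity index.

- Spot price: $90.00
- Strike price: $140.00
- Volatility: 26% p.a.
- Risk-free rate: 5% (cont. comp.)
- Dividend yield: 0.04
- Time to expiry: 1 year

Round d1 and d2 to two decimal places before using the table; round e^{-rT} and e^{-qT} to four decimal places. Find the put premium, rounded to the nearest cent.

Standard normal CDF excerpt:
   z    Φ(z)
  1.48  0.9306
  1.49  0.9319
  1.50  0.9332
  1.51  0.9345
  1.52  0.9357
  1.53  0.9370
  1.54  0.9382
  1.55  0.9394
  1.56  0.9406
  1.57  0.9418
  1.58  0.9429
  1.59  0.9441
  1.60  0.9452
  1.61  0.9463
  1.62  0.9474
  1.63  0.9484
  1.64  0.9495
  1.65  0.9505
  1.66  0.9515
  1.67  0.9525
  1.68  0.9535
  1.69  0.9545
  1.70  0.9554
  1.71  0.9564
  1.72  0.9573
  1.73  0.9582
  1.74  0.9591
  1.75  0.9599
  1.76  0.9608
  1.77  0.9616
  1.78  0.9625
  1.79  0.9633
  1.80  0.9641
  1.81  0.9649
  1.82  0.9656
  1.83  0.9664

$47.26

σ√T = 0.26 × 1.0000 = 0.2600
d₁ = [ln(90/140) + (0.05 − 0.04 + 0.26²/2)·1] / 0.2600 = [-0.4418 + 0.0438] / 0.2600 = -1.5309 ⇒ -1.53
d₂ = d₁ − σ√T = -1.5309 − 0.2600 = -1.7909 ⇒ -1.79
exp(−qT) = exp(−0.04·1) = 0.9608;  exp(−rT) = exp(−0.05·1) = 0.9512
N(−d₂) = N(1.79) = 0.9633;  N(−d₁) = N(1.53) = 0.9370
P = 140·0.9512·0.9633 − 90·0.9608·0.9370 = 128.2807 − 81.0243 = 47.2565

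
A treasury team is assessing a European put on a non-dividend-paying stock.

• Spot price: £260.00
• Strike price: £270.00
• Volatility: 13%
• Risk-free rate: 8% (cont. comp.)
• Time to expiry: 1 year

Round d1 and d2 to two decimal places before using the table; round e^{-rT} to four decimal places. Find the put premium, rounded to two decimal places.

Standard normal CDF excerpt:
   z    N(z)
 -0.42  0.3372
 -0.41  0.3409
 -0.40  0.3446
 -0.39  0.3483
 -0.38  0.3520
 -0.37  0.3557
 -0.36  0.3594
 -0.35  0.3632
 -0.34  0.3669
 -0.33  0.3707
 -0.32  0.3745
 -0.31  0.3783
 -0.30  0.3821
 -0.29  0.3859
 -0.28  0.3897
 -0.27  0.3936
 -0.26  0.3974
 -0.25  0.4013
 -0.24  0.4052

£8.49

T = 1;  σ√T = 0.1300
d₁ = [ln(260/270) + (0.08 + 0.13²/2)·1] / 0.1300 = [-0.0377 + 0.0885] / 0.1300 = 0.3901 → 0.39
d₂ = d₁ − σ√T = 0.3901 − 0.1300 = 0.2601 → 0.26
exp(−rT) = exp(−0.08·1) = 0.9231
P = 270·0.9231·N(-0.26) − 260·N(-0.39) = 270·0.9231·0.3974 − 260·0.3483 = 99.0468 − 90.5580 = 8.4888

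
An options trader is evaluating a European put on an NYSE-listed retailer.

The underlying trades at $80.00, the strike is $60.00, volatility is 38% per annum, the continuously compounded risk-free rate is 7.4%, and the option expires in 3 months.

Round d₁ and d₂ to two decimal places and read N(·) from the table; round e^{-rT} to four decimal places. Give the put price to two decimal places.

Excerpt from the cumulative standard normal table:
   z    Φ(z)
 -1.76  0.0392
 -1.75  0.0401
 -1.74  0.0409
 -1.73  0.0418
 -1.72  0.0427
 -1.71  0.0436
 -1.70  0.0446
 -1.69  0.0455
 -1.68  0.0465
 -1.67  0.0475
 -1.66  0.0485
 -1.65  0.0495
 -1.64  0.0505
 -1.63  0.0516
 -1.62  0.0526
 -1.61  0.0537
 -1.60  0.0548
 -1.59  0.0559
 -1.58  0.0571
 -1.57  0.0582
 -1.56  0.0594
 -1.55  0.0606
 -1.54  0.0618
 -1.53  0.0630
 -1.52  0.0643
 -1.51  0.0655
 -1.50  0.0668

$0.30

σ√T = 0.38 × 0.5000 = 0.1900
d₁ = [ln(80/60) + (0.074 + 0.38²/2)·0.25] / 0.1900 = [0.2877 + 0.0365] / 0.1900 = 1.7065 which rounds to 1.71
d₂ = d₁ − σ√T = 1.7065 − 0.1900 = 1.5165 which rounds to 1.52
exp(−rT) = exp(−0.074·0.25) = 0.9817
P = 60·0.9817·N(-1.52) − 80·N(-1.71) = 60·0.9817·0.0643 − 80·0.0436 = 3.7874 − 3.4880 = 0.2994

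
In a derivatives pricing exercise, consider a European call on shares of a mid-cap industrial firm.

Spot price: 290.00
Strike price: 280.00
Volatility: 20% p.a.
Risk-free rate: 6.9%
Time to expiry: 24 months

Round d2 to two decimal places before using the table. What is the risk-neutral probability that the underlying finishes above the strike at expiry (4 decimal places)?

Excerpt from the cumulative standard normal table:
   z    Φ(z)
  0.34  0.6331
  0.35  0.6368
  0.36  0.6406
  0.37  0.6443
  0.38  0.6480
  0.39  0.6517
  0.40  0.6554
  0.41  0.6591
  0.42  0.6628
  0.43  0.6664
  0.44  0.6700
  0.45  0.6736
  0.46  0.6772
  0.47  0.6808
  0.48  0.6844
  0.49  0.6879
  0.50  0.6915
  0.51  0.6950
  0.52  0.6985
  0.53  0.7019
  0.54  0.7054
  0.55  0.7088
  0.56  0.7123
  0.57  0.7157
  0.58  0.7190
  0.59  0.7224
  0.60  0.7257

0.6808

T = 2;  σ√T = 0.2828
ln(S/K) + (r + σ²/2)T = ln(290/280) + (0.069 + 0.2²/2)·2 = 0.0351 + 0.1780 = 0.2131
d₁ = 0.2131 / 0.2828 = 0.7534 which rounds to 0.75
d₂ = d₁ − σ√T = 0.7534 − 0.2828 = 0.4705 which rounds to 0.47
Pr(exercise) under Q = N(d₂) = 0.6808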